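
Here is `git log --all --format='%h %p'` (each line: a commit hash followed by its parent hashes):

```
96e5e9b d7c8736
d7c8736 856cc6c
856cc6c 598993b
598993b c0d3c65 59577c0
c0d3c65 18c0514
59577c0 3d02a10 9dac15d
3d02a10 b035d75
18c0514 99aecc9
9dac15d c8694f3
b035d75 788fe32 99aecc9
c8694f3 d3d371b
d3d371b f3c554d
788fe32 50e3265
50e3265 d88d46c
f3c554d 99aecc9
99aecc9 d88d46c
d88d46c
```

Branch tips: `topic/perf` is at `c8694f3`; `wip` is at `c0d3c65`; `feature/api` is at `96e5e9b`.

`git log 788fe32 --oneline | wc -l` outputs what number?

3

Walking parent pointers from 788fe32: reachable set = {50e3265, 788fe32, d88d46c}.
That is 3 commits.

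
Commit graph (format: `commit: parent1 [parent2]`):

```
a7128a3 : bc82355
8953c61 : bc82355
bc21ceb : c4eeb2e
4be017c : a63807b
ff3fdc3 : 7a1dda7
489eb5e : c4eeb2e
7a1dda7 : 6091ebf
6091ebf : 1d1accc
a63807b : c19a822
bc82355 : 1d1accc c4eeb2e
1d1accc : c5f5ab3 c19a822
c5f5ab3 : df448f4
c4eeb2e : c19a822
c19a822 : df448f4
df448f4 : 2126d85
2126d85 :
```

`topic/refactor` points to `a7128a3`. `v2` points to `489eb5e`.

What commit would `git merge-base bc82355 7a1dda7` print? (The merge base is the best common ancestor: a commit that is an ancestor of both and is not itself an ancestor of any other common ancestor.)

Ancestors of bc82355: {1d1accc, 2126d85, bc82355, c19a822, c4eeb2e, c5f5ab3, df448f4}.
Ancestors of 7a1dda7: {1d1accc, 2126d85, 6091ebf, 7a1dda7, c19a822, c5f5ab3, df448f4}.
Common ancestors: {1d1accc, 2126d85, c19a822, c5f5ab3, df448f4}.
Among these, 1d1accc is not an ancestor of any other common ancestor — it is the merge base.

1d1accc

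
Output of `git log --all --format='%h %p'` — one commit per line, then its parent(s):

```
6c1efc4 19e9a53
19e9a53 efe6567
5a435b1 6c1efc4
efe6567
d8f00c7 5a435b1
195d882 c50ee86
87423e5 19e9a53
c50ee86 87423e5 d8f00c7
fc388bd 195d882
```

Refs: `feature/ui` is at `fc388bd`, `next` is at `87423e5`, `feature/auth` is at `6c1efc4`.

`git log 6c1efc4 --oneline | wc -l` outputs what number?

Walking parent pointers from 6c1efc4: reachable set = {19e9a53, 6c1efc4, efe6567}.
That is 3 commits.

3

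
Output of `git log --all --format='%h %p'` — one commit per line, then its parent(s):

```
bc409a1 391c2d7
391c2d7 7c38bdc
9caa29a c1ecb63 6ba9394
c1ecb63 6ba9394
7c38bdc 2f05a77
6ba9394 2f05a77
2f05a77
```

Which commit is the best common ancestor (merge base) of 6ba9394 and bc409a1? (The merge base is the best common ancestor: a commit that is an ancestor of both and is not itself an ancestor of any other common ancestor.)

2f05a77

Ancestors of 6ba9394: {2f05a77, 6ba9394}.
Ancestors of bc409a1: {2f05a77, 391c2d7, 7c38bdc, bc409a1}.
Common ancestors: {2f05a77}.
The only common ancestor is 2f05a77, so it is the merge base.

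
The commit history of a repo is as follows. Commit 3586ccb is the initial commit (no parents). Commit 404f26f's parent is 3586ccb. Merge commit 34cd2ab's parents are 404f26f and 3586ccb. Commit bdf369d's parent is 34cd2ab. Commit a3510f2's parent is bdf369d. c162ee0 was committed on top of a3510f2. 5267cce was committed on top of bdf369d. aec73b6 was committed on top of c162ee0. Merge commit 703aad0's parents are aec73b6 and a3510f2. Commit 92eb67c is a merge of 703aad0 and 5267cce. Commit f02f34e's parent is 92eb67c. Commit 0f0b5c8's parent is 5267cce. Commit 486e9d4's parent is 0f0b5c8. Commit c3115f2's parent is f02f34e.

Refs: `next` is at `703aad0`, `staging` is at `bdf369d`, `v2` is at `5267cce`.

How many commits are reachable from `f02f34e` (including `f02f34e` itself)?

Walking parent pointers from f02f34e: reachable set = {34cd2ab, 3586ccb, 404f26f, 5267cce, 703aad0, 92eb67c, a3510f2, aec73b6, bdf369d, c162ee0, f02f34e}.
That is 11 commits.

11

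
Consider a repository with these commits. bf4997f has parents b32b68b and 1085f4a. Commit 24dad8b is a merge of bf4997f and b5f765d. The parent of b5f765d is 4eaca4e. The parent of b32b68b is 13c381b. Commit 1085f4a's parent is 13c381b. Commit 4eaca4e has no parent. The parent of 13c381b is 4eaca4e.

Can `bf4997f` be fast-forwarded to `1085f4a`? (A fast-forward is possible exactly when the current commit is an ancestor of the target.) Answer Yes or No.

A fast-forward from bf4997f to 1085f4a is possible iff bf4997f is an ancestor of 1085f4a.
Ancestors of 1085f4a: {1085f4a, 13c381b, 4eaca4e}.
bf4997f is not among them, so fast-forward is not possible.

No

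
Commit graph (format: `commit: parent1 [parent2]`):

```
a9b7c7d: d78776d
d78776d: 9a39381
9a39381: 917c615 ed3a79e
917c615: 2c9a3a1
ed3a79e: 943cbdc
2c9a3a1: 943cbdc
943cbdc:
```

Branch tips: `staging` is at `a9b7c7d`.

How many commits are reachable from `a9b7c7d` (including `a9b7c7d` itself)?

Walking parent pointers from a9b7c7d: reachable set = {2c9a3a1, 917c615, 943cbdc, 9a39381, a9b7c7d, d78776d, ed3a79e}.
That is 7 commits.

7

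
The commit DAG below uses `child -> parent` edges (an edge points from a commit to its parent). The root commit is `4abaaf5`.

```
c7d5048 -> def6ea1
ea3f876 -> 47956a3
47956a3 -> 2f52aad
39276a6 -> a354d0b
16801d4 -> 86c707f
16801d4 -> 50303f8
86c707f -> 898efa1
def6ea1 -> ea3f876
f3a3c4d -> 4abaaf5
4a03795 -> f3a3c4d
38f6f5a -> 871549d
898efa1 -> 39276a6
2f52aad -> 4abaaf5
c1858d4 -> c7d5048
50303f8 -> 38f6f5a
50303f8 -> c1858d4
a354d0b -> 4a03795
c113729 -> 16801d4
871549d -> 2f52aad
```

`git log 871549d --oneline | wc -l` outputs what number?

3

Walking parent pointers from 871549d: reachable set = {2f52aad, 4abaaf5, 871549d}.
That is 3 commits.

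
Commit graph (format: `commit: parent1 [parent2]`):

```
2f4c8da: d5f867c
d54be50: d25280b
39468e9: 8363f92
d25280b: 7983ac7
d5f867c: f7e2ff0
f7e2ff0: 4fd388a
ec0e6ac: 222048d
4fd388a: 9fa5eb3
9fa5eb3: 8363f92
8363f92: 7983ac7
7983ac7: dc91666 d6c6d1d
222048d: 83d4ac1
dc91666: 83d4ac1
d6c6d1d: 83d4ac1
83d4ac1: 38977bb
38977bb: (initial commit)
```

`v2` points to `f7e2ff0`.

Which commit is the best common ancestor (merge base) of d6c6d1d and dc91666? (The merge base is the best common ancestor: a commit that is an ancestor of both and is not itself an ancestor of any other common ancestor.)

Ancestors of d6c6d1d: {38977bb, 83d4ac1, d6c6d1d}.
Ancestors of dc91666: {38977bb, 83d4ac1, dc91666}.
Common ancestors: {38977bb, 83d4ac1}.
Among these, 83d4ac1 is not an ancestor of any other common ancestor — it is the merge base.

83d4ac1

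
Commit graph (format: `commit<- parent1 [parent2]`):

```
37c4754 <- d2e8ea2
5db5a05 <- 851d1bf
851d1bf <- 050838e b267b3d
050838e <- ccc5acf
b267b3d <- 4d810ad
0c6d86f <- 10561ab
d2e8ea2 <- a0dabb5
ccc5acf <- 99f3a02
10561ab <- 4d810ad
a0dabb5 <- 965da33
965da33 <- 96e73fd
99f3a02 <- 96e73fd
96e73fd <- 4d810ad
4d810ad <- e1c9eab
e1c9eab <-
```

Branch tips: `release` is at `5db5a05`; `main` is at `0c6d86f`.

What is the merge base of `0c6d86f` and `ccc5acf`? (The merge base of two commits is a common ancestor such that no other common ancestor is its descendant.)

4d810ad

Ancestors of 0c6d86f: {0c6d86f, 10561ab, 4d810ad, e1c9eab}.
Ancestors of ccc5acf: {4d810ad, 96e73fd, 99f3a02, ccc5acf, e1c9eab}.
Common ancestors: {4d810ad, e1c9eab}.
Among these, 4d810ad is not an ancestor of any other common ancestor — it is the merge base.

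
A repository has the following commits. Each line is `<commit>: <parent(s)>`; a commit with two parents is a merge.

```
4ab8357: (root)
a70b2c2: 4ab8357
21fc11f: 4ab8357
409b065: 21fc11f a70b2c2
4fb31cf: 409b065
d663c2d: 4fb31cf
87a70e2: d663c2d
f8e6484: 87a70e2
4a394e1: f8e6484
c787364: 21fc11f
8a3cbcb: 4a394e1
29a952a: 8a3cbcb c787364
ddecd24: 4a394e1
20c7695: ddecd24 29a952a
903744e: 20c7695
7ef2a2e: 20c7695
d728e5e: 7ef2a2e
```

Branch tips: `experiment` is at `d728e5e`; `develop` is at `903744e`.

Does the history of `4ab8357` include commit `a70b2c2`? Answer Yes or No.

No

Ancestors of 4ab8357: {4ab8357}.
a70b2c2 is not in that set, so it is not an ancestor of 4ab8357.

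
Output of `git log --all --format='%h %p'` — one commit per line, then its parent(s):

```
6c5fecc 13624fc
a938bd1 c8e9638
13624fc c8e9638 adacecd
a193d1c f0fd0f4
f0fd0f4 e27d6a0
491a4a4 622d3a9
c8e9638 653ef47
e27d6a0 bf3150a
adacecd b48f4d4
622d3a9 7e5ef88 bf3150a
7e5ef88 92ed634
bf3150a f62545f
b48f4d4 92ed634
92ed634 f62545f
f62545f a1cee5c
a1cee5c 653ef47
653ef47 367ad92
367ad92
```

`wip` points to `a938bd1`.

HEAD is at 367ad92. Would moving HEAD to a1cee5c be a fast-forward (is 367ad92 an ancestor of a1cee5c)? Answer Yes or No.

A fast-forward from 367ad92 to a1cee5c is possible iff 367ad92 is an ancestor of a1cee5c.
Ancestors of a1cee5c: {367ad92, 653ef47, a1cee5c}.
367ad92 is among them, so fast-forward is possible.

Yes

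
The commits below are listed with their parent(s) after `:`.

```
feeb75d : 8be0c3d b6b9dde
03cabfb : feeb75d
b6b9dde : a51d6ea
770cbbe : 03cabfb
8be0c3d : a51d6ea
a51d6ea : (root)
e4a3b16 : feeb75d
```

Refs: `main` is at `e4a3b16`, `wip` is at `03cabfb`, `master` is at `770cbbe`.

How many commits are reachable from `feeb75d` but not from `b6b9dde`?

Reachable from feeb75d: {8be0c3d, a51d6ea, b6b9dde, feeb75d}.
Reachable from b6b9dde: {a51d6ea, b6b9dde}.
In feeb75d's history but not b6b9dde's: {8be0c3d, feeb75d} — 2 commits.

2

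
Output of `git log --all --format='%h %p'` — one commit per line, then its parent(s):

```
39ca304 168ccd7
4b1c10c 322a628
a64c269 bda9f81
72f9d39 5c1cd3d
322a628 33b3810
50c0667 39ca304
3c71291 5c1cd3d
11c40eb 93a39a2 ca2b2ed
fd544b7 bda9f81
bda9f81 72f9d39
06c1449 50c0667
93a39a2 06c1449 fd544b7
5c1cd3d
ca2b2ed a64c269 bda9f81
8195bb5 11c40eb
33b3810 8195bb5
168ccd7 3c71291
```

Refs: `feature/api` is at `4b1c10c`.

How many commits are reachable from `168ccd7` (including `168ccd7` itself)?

Walking parent pointers from 168ccd7: reachable set = {168ccd7, 3c71291, 5c1cd3d}.
That is 3 commits.

3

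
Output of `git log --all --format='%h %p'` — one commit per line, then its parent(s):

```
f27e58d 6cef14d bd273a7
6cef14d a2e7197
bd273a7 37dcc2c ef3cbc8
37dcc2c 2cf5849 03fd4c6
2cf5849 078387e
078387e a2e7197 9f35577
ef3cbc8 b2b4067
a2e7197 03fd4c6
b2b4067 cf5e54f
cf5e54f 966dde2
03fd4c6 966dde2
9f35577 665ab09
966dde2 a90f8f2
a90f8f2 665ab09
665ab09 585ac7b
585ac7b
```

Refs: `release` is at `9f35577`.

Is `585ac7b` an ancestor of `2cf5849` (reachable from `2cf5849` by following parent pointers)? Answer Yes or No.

Yes

Ancestors of 2cf5849 (commits reachable by following parents): {03fd4c6, 078387e, 2cf5849, 585ac7b, 665ab09, 966dde2, 9f35577, a2e7197, a90f8f2}.
585ac7b is in that set, so it is an ancestor of 2cf5849.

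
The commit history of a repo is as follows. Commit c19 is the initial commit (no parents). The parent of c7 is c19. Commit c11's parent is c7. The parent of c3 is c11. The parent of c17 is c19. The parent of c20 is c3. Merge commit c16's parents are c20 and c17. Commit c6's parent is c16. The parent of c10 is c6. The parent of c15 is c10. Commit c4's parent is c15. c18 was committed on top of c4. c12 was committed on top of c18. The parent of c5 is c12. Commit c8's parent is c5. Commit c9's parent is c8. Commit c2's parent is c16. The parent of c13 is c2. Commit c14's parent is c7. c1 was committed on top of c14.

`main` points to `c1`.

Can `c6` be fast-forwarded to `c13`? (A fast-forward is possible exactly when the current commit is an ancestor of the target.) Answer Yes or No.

No

A fast-forward from c6 to c13 is possible iff c6 is an ancestor of c13.
Ancestors of c13: {c11, c13, c16, c17, c19, c2, c20, c3, c7}.
c6 is not among them, so fast-forward is not possible.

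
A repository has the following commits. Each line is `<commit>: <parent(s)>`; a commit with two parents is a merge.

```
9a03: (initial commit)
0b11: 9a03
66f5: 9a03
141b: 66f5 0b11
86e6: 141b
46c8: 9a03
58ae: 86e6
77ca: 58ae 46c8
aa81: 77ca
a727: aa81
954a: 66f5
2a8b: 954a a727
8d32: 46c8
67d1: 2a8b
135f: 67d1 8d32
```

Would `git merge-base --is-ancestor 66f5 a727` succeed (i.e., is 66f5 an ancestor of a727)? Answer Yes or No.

Yes

Ancestors of a727 (commits reachable by following parents): {0b11, 141b, 46c8, 58ae, 66f5, 77ca, 86e6, 9a03, a727, aa81}.
66f5 is in that set, so it is an ancestor of a727.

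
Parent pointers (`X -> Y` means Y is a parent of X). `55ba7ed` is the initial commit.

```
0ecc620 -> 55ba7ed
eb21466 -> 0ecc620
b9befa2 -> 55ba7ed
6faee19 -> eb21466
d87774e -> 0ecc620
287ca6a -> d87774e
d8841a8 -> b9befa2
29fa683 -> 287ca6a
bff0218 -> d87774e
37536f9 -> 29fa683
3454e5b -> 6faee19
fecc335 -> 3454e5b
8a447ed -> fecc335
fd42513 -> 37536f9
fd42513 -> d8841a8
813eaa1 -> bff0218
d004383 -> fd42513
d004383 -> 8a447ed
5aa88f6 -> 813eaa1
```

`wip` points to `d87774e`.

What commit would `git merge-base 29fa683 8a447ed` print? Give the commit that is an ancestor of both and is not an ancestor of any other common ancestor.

Ancestors of 29fa683: {0ecc620, 287ca6a, 29fa683, 55ba7ed, d87774e}.
Ancestors of 8a447ed: {0ecc620, 3454e5b, 55ba7ed, 6faee19, 8a447ed, eb21466, fecc335}.
Common ancestors: {0ecc620, 55ba7ed}.
Among these, 0ecc620 is not an ancestor of any other common ancestor — it is the merge base.

0ecc620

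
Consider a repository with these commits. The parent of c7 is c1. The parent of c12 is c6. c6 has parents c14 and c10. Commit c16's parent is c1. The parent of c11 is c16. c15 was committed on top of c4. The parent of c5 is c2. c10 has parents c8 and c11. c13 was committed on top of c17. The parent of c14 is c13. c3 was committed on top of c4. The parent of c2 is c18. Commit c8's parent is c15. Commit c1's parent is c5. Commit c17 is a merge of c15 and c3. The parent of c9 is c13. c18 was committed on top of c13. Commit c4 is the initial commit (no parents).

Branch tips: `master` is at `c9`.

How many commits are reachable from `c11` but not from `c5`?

3

Reachable from c11: {c1, c11, c13, c15, c16, c17, c18, c2, c3, c4, c5}.
Reachable from c5: {c13, c15, c17, c18, c2, c3, c4, c5}.
In c11's history but not c5's: {c1, c11, c16} — 3 commits.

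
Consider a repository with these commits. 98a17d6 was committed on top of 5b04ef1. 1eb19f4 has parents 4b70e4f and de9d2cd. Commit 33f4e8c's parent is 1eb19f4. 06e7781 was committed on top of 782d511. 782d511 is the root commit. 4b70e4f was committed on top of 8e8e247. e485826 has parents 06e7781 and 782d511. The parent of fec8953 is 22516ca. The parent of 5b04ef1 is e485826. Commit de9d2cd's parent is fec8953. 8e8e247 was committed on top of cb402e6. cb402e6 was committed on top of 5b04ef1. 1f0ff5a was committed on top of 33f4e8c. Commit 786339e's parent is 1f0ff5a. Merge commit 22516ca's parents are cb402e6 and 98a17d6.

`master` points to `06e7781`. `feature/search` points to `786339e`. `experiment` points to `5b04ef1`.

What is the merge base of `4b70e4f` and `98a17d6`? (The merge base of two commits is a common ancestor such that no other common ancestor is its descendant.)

Ancestors of 4b70e4f: {06e7781, 4b70e4f, 5b04ef1, 782d511, 8e8e247, cb402e6, e485826}.
Ancestors of 98a17d6: {06e7781, 5b04ef1, 782d511, 98a17d6, e485826}.
Common ancestors: {06e7781, 5b04ef1, 782d511, e485826}.
Among these, 5b04ef1 is not an ancestor of any other common ancestor — it is the merge base.

5b04ef1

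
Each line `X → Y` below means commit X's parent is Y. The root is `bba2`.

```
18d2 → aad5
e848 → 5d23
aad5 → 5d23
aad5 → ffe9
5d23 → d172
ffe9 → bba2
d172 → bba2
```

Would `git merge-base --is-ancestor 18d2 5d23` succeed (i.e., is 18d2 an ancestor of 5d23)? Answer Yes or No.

Ancestors of 5d23: {5d23, bba2, d172}.
18d2 is not in that set, so it is not an ancestor of 5d23.

No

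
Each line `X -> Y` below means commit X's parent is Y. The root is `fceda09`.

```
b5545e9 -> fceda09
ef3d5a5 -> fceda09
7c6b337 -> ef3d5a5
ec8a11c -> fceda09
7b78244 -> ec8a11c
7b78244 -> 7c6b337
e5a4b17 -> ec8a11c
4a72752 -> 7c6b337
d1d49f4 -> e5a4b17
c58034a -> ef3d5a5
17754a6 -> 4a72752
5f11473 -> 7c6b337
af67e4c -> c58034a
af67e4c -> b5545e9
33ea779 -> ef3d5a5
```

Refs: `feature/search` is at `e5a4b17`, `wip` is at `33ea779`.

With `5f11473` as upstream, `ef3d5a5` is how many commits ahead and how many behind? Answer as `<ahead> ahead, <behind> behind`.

Reachable from ef3d5a5: {ef3d5a5, fceda09}.
Reachable from 5f11473: {5f11473, 7c6b337, ef3d5a5, fceda09}.
Only in ef3d5a5's history (ahead): {} — 0.
Only in 5f11473's history (behind): {5f11473, 7c6b337} — 2.

0 ahead, 2 behind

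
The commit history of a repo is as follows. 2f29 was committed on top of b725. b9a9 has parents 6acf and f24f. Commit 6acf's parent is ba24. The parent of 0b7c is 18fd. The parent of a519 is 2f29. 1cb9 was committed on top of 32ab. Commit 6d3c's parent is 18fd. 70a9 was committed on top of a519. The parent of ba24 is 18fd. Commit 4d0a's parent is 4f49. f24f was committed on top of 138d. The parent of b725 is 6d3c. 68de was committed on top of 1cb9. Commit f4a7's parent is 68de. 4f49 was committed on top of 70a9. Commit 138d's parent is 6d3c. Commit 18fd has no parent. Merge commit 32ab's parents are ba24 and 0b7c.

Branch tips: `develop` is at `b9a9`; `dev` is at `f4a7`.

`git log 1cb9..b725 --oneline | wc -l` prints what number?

Reachable from b725: {18fd, 6d3c, b725}.
Reachable from 1cb9: {0b7c, 18fd, 1cb9, 32ab, ba24}.
In b725's history but not 1cb9's: {6d3c, b725} — 2 commits.

2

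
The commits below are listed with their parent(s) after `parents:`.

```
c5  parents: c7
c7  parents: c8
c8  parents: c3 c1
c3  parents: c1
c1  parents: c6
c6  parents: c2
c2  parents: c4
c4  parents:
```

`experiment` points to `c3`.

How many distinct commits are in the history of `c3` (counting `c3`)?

5

Walking parent pointers from c3: reachable set = {c1, c2, c3, c4, c6}.
That is 5 commits.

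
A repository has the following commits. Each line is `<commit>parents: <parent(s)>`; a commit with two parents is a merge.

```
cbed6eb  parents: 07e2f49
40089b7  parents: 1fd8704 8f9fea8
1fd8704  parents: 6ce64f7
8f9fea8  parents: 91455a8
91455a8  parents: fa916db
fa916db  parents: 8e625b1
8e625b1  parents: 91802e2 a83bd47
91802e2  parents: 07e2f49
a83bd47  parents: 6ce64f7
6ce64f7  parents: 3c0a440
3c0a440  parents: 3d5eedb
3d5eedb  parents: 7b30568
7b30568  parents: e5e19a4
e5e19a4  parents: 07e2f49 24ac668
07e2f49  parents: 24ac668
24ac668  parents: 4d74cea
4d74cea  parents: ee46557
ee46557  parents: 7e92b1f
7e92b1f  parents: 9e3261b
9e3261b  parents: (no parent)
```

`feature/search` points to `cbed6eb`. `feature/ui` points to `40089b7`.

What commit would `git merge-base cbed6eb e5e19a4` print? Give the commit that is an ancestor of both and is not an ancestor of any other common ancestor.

Ancestors of cbed6eb: {07e2f49, 24ac668, 4d74cea, 7e92b1f, 9e3261b, cbed6eb, ee46557}.
Ancestors of e5e19a4: {07e2f49, 24ac668, 4d74cea, 7e92b1f, 9e3261b, e5e19a4, ee46557}.
Common ancestors: {07e2f49, 24ac668, 4d74cea, 7e92b1f, 9e3261b, ee46557}.
Among these, 07e2f49 is not an ancestor of any other common ancestor — it is the merge base.

07e2f49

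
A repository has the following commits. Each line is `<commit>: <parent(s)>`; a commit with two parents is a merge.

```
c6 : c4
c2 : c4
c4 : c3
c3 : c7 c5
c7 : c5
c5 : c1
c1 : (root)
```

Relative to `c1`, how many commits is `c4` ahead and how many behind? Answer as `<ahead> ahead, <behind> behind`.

4 ahead, 0 behind

Reachable from c4: {c1, c3, c4, c5, c7}.
Reachable from c1: {c1}.
Only in c4's history (ahead): {c3, c4, c5, c7} — 4.
Only in c1's history (behind): {} — 0.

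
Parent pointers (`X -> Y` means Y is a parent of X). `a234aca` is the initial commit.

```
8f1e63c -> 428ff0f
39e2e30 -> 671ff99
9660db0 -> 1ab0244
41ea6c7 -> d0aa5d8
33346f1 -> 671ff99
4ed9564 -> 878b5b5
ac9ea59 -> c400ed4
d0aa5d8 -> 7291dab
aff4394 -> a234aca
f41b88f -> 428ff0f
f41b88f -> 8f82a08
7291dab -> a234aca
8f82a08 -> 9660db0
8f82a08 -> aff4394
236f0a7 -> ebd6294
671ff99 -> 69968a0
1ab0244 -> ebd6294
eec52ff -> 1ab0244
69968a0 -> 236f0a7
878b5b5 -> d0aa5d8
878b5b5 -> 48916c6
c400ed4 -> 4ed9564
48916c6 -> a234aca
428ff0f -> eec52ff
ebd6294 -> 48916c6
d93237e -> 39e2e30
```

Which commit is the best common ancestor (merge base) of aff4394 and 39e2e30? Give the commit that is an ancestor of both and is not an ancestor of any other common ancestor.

a234aca

Ancestors of aff4394: {a234aca, aff4394}.
Ancestors of 39e2e30: {236f0a7, 39e2e30, 48916c6, 671ff99, 69968a0, a234aca, ebd6294}.
Common ancestors: {a234aca}.
The only common ancestor is a234aca, so it is the merge base.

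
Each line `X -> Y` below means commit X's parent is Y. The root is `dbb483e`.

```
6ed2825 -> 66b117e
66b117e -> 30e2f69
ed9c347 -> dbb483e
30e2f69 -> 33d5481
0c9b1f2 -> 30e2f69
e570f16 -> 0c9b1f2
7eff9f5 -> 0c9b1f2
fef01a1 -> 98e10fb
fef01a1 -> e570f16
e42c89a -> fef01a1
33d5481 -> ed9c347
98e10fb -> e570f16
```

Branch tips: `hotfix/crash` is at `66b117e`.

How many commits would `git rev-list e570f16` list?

6

Walking parent pointers from e570f16: reachable set = {0c9b1f2, 30e2f69, 33d5481, dbb483e, e570f16, ed9c347}.
That is 6 commits.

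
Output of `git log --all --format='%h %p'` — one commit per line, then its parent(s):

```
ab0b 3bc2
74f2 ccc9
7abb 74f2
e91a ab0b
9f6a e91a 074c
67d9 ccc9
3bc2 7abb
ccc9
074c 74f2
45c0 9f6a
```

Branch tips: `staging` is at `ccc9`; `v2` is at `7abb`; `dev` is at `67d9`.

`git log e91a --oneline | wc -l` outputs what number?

6

Walking parent pointers from e91a: reachable set = {3bc2, 74f2, 7abb, ab0b, ccc9, e91a}.
That is 6 commits.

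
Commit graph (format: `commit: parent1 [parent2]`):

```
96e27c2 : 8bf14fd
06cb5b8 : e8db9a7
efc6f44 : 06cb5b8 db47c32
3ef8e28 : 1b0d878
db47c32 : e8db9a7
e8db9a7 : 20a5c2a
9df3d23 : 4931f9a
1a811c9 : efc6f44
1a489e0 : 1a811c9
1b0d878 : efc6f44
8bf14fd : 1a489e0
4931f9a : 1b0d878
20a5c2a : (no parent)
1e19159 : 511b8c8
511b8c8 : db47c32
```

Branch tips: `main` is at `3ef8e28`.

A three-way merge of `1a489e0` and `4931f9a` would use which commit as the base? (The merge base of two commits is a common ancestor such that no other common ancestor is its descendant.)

efc6f44

Ancestors of 1a489e0: {06cb5b8, 1a489e0, 1a811c9, 20a5c2a, db47c32, e8db9a7, efc6f44}.
Ancestors of 4931f9a: {06cb5b8, 1b0d878, 20a5c2a, 4931f9a, db47c32, e8db9a7, efc6f44}.
Common ancestors: {06cb5b8, 20a5c2a, db47c32, e8db9a7, efc6f44}.
Among these, efc6f44 is not an ancestor of any other common ancestor — it is the merge base.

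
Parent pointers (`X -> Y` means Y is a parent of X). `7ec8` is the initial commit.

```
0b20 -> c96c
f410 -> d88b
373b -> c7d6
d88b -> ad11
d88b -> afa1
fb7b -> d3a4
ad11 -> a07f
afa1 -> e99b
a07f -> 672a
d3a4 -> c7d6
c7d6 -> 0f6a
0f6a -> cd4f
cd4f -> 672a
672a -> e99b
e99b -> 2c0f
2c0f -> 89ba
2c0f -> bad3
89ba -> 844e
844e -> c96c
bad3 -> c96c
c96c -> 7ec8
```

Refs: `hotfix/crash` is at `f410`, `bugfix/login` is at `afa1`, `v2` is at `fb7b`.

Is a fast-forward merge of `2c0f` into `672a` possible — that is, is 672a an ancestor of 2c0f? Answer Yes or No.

A fast-forward from 672a to 2c0f is possible iff 672a is an ancestor of 2c0f.
Ancestors of 2c0f: {2c0f, 7ec8, 844e, 89ba, bad3, c96c}.
672a is not among them, so fast-forward is not possible.

No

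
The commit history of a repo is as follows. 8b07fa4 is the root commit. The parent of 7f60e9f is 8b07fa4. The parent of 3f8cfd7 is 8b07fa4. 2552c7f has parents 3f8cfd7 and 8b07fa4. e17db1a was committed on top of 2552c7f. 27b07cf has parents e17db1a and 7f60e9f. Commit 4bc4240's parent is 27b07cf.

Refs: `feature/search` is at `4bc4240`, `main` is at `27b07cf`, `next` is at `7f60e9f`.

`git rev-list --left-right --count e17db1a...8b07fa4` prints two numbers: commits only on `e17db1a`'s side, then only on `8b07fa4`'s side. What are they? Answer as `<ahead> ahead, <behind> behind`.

3 ahead, 0 behind

Reachable from e17db1a: {2552c7f, 3f8cfd7, 8b07fa4, e17db1a}.
Reachable from 8b07fa4: {8b07fa4}.
Only in e17db1a's history (ahead): {2552c7f, 3f8cfd7, e17db1a} — 3.
Only in 8b07fa4's history (behind): {} — 0.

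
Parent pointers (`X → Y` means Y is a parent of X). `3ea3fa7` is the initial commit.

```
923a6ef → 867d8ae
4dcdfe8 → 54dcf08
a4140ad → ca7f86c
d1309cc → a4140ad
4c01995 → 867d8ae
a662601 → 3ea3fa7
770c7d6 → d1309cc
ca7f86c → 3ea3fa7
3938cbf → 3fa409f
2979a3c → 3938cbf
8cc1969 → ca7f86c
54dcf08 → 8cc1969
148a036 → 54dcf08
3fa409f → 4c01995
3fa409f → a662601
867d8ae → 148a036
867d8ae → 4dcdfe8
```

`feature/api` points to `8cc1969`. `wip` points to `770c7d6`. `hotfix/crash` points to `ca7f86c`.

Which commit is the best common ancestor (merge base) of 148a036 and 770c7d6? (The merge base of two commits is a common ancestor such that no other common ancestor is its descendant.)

Ancestors of 148a036: {148a036, 3ea3fa7, 54dcf08, 8cc1969, ca7f86c}.
Ancestors of 770c7d6: {3ea3fa7, 770c7d6, a4140ad, ca7f86c, d1309cc}.
Common ancestors: {3ea3fa7, ca7f86c}.
Among these, ca7f86c is not an ancestor of any other common ancestor — it is the merge base.

ca7f86c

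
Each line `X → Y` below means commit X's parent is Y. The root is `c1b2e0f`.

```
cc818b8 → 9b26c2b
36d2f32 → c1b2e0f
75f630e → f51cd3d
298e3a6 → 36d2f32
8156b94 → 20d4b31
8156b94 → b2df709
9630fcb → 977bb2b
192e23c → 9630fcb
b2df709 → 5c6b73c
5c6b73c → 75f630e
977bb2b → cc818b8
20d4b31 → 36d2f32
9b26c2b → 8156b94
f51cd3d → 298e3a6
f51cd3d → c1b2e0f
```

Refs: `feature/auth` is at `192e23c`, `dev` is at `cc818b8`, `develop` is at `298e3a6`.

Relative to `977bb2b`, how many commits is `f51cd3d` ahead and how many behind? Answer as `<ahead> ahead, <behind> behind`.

Reachable from f51cd3d: {298e3a6, 36d2f32, c1b2e0f, f51cd3d}.
Reachable from 977bb2b: {20d4b31, 298e3a6, 36d2f32, 5c6b73c, 75f630e, 8156b94, 977bb2b, 9b26c2b, b2df709, c1b2e0f, cc818b8, f51cd3d}.
Only in f51cd3d's history (ahead): {} — 0.
Only in 977bb2b's history (behind): {20d4b31, 5c6b73c, 75f630e, 8156b94, 977bb2b, 9b26c2b, b2df709, cc818b8} — 8.

0 ahead, 8 behind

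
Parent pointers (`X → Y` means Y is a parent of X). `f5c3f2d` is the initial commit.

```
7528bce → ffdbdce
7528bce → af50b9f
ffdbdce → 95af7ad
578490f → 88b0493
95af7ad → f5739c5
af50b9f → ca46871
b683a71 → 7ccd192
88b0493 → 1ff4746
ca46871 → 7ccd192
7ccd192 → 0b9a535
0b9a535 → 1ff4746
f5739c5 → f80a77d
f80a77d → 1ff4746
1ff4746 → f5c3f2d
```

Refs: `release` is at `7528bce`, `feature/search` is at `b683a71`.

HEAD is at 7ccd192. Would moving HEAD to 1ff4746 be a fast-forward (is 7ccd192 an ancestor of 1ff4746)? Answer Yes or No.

A fast-forward from 7ccd192 to 1ff4746 is possible iff 7ccd192 is an ancestor of 1ff4746.
Ancestors of 1ff4746: {1ff4746, f5c3f2d}.
7ccd192 is not among them, so fast-forward is not possible.

No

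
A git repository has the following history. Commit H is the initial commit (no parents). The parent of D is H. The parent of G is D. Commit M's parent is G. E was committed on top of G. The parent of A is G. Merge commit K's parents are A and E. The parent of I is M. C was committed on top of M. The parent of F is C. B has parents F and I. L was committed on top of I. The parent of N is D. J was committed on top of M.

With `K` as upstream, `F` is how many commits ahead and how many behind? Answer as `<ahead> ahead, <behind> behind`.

Reachable from F: {C, D, F, G, H, M}.
Reachable from K: {A, D, E, G, H, K}.
Only in F's history (ahead): {C, F, M} — 3.
Only in K's history (behind): {A, E, K} — 3.

3 ahead, 3 behind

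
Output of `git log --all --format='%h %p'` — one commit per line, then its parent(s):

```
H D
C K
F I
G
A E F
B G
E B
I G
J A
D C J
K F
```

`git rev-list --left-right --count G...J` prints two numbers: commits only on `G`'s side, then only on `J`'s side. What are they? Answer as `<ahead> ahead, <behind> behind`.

0 ahead, 6 behind

Reachable from G: {G}.
Reachable from J: {A, B, E, F, G, I, J}.
Only in G's history (ahead): {} — 0.
Only in J's history (behind): {A, B, E, F, I, J} — 6.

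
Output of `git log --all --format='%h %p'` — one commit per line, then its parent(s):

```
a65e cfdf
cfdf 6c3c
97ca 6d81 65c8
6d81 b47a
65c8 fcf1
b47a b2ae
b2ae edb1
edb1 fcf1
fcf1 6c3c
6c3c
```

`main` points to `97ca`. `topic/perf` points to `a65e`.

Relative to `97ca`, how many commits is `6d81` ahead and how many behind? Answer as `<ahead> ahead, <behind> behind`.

0 ahead, 2 behind

Reachable from 6d81: {6c3c, 6d81, b2ae, b47a, edb1, fcf1}.
Reachable from 97ca: {65c8, 6c3c, 6d81, 97ca, b2ae, b47a, edb1, fcf1}.
Only in 6d81's history (ahead): {} — 0.
Only in 97ca's history (behind): {65c8, 97ca} — 2.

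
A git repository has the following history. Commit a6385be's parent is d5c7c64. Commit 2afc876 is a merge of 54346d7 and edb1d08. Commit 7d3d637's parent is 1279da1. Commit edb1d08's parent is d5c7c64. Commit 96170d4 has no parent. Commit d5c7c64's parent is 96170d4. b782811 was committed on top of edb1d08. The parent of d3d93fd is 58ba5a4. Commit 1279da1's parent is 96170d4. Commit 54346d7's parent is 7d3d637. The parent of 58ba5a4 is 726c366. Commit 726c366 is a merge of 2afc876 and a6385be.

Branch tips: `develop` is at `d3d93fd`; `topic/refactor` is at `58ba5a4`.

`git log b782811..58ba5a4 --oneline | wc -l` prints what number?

7

Reachable from 58ba5a4: {1279da1, 2afc876, 54346d7, 58ba5a4, 726c366, 7d3d637, 96170d4, a6385be, d5c7c64, edb1d08}.
Reachable from b782811: {96170d4, b782811, d5c7c64, edb1d08}.
In 58ba5a4's history but not b782811's: {1279da1, 2afc876, 54346d7, 58ba5a4, 726c366, 7d3d637, a6385be} — 7 commits.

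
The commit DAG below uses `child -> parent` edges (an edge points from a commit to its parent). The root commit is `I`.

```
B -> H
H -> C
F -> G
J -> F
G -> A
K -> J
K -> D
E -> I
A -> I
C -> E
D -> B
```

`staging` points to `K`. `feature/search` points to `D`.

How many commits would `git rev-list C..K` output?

8

Reachable from K: {A, B, C, D, E, F, G, H, I, J, K}.
Reachable from C: {C, E, I}.
In K's history but not C's: {A, B, D, F, G, H, J, K} — 8 commits.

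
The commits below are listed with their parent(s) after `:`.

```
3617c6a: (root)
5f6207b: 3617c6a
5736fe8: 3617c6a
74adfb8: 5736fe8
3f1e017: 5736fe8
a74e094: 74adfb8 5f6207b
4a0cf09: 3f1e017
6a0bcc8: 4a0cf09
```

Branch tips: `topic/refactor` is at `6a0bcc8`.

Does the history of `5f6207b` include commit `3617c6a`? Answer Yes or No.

Ancestors of 5f6207b (commits reachable by following parents): {3617c6a, 5f6207b}.
3617c6a is in that set, so it is an ancestor of 5f6207b.

Yes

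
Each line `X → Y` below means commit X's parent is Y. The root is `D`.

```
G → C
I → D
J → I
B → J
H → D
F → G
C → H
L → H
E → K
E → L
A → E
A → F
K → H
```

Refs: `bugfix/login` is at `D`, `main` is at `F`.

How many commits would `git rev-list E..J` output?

2

Reachable from J: {D, I, J}.
Reachable from E: {D, E, H, K, L}.
In J's history but not E's: {I, J} — 2 commits.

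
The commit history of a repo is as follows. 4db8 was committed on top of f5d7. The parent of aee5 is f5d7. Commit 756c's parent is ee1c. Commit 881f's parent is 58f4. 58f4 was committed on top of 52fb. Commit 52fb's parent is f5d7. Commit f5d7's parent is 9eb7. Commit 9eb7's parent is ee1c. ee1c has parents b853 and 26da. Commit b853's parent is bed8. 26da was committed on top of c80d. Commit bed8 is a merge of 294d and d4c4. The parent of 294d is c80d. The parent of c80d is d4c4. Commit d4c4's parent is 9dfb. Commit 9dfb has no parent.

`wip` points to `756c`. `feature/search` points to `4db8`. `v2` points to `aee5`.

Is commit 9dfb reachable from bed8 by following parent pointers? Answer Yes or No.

Yes

Ancestors of bed8 (commits reachable by following parents): {294d, 9dfb, bed8, c80d, d4c4}.
9dfb is in that set, so it is an ancestor of bed8.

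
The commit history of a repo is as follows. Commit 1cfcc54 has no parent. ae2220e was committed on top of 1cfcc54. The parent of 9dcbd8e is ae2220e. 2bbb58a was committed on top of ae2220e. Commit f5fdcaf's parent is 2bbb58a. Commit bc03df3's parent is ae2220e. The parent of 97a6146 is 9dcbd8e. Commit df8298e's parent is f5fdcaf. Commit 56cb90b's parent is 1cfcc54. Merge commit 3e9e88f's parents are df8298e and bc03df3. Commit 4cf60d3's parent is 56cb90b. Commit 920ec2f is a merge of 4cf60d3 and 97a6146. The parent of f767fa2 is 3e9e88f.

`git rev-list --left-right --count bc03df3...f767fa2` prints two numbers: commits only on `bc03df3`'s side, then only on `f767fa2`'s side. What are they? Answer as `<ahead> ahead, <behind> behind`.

0 ahead, 5 behind

Reachable from bc03df3: {1cfcc54, ae2220e, bc03df3}.
Reachable from f767fa2: {1cfcc54, 2bbb58a, 3e9e88f, ae2220e, bc03df3, df8298e, f5fdcaf, f767fa2}.
Only in bc03df3's history (ahead): {} — 0.
Only in f767fa2's history (behind): {2bbb58a, 3e9e88f, df8298e, f5fdcaf, f767fa2} — 5.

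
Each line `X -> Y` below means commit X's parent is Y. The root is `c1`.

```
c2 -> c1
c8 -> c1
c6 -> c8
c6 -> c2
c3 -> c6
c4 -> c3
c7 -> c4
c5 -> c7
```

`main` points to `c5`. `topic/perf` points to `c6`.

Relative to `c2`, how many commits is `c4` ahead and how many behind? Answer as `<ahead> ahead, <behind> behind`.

Reachable from c4: {c1, c2, c3, c4, c6, c8}.
Reachable from c2: {c1, c2}.
Only in c4's history (ahead): {c3, c4, c6, c8} — 4.
Only in c2's history (behind): {} — 0.

4 ahead, 0 behind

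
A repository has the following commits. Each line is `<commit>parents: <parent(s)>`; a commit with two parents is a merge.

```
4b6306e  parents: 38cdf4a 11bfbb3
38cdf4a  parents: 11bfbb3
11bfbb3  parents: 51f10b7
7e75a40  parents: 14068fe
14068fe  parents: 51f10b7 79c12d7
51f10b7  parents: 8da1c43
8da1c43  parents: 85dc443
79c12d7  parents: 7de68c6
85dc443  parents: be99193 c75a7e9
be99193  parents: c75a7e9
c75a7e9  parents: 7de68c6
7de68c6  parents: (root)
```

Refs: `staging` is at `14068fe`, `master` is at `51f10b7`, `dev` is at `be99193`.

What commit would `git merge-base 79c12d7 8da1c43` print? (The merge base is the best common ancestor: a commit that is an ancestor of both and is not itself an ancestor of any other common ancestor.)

Ancestors of 79c12d7: {79c12d7, 7de68c6}.
Ancestors of 8da1c43: {7de68c6, 85dc443, 8da1c43, be99193, c75a7e9}.
Common ancestors: {7de68c6}.
The only common ancestor is 7de68c6, so it is the merge base.

7de68c6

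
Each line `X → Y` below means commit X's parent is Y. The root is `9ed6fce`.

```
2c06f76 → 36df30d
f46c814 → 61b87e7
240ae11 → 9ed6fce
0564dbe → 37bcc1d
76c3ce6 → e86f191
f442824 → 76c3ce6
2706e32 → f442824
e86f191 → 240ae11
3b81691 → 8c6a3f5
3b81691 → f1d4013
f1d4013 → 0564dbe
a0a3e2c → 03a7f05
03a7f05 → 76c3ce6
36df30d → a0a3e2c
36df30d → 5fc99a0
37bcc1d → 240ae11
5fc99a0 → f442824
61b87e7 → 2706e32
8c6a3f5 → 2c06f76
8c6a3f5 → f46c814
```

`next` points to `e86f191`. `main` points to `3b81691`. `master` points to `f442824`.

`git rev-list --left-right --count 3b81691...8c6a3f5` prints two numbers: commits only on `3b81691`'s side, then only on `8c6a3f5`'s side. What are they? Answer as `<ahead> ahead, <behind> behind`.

4 ahead, 0 behind

Reachable from 3b81691: {03a7f05, 0564dbe, 240ae11, 2706e32, 2c06f76, 36df30d, 37bcc1d, 3b81691, 5fc99a0, 61b87e7, 76c3ce6, 8c6a3f5, 9ed6fce, a0a3e2c, e86f191, f1d4013, f442824, f46c814}.
Reachable from 8c6a3f5: {03a7f05, 240ae11, 2706e32, 2c06f76, 36df30d, 5fc99a0, 61b87e7, 76c3ce6, 8c6a3f5, 9ed6fce, a0a3e2c, e86f191, f442824, f46c814}.
Only in 3b81691's history (ahead): {0564dbe, 37bcc1d, 3b81691, f1d4013} — 4.
Only in 8c6a3f5's history (behind): {} — 0.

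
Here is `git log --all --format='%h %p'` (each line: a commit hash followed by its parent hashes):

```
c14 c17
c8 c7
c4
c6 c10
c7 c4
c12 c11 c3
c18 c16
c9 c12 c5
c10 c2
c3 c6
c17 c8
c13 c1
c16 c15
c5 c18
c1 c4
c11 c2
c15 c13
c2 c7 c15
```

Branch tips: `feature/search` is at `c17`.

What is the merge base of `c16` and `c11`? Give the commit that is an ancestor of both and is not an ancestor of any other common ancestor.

Ancestors of c16: {c1, c13, c15, c16, c4}.
Ancestors of c11: {c1, c11, c13, c15, c2, c4, c7}.
Common ancestors: {c1, c13, c15, c4}.
Among these, c15 is not an ancestor of any other common ancestor — it is the merge base.

c15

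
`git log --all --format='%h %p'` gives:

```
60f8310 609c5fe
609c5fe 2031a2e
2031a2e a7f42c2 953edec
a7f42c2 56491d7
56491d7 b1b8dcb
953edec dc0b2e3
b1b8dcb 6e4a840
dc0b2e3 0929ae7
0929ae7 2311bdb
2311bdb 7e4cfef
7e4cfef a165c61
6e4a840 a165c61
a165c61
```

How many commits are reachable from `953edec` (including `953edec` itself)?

6

Walking parent pointers from 953edec: reachable set = {0929ae7, 2311bdb, 7e4cfef, 953edec, a165c61, dc0b2e3}.
That is 6 commits.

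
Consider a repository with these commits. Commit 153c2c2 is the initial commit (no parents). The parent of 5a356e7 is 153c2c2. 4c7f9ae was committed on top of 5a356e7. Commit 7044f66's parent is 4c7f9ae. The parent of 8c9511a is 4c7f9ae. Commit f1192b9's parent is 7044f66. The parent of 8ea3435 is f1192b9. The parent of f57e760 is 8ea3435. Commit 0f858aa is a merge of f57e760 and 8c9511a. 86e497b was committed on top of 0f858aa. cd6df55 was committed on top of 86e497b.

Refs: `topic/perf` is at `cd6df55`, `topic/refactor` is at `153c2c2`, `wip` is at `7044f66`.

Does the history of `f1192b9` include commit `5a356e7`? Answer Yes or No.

Ancestors of f1192b9 (commits reachable by following parents): {153c2c2, 4c7f9ae, 5a356e7, 7044f66, f1192b9}.
5a356e7 is in that set, so it is an ancestor of f1192b9.

Yes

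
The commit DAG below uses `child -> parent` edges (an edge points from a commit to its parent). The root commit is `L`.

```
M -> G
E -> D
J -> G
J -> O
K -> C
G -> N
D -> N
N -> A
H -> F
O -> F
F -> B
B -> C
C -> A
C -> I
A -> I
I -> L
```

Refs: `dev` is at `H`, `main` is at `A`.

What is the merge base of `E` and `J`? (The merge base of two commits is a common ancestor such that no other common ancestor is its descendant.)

Ancestors of E: {A, D, E, I, L, N}.
Ancestors of J: {A, B, C, F, G, I, J, L, N, O}.
Common ancestors: {A, I, L, N}.
Among these, N is not an ancestor of any other common ancestor — it is the merge base.

N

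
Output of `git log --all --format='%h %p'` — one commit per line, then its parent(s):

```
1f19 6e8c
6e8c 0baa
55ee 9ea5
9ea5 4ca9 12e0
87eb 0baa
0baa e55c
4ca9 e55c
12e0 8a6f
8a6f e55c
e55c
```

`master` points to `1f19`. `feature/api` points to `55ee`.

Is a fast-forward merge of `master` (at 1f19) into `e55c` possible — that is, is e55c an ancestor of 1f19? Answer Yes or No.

A fast-forward from e55c to 1f19 is possible iff e55c is an ancestor of 1f19.
Ancestors of 1f19: {0baa, 1f19, 6e8c, e55c}.
e55c is among them, so fast-forward is possible.

Yes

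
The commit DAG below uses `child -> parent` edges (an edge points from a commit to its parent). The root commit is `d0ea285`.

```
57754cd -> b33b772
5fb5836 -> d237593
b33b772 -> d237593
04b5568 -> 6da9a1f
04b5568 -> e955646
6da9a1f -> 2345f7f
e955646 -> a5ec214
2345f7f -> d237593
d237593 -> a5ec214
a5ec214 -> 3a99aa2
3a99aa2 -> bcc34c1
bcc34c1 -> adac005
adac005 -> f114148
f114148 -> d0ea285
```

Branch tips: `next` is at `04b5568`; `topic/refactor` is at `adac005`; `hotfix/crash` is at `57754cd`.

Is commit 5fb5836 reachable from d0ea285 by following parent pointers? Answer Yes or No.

No

Ancestors of d0ea285: {d0ea285}.
5fb5836 is not in that set, so it is not an ancestor of d0ea285.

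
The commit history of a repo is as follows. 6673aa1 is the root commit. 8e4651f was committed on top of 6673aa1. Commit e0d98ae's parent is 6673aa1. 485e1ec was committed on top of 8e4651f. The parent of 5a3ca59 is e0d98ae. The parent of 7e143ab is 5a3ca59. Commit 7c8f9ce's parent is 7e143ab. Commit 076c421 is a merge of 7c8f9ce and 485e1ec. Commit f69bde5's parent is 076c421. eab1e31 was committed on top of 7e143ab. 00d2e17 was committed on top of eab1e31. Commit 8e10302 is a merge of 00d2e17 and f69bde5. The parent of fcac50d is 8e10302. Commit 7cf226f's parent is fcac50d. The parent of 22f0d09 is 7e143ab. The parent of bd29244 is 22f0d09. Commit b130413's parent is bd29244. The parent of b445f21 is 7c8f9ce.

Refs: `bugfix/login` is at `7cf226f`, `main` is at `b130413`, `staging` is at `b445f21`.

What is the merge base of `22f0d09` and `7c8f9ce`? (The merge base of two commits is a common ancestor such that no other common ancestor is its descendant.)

7e143ab

Ancestors of 22f0d09: {22f0d09, 5a3ca59, 6673aa1, 7e143ab, e0d98ae}.
Ancestors of 7c8f9ce: {5a3ca59, 6673aa1, 7c8f9ce, 7e143ab, e0d98ae}.
Common ancestors: {5a3ca59, 6673aa1, 7e143ab, e0d98ae}.
Among these, 7e143ab is not an ancestor of any other common ancestor — it is the merge base.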